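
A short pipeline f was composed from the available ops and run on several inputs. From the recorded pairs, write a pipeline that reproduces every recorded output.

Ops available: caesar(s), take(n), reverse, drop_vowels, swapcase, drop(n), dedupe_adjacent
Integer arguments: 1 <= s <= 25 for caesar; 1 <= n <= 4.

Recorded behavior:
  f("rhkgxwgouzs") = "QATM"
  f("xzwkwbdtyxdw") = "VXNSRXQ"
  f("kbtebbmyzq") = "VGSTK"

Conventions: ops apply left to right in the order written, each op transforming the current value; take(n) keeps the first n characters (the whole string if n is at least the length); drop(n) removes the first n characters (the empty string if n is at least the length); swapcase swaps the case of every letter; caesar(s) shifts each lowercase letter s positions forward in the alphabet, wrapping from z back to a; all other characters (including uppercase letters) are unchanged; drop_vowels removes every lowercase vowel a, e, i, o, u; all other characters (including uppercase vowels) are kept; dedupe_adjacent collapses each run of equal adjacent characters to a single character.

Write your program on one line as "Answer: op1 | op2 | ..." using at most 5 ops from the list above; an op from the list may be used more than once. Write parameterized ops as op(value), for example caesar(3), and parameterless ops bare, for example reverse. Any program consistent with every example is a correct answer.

drop(4) | drop_vowels | caesar(20) | swapcase | drop(1)

Check, running the answer program on each example:
  "rhkgxwgouzs" -> "xwgouzs" -> "xwgzs" -> "rqatm" -> "RQATM" -> "QATM"
  "xzwkwbdtyxdw" -> "wbdtyxdw" -> "wbdtyxdw" -> "qvxnsrxq" -> "QVXNSRXQ" -> "VXNSRXQ"
  "kbtebbmyzq" -> "bbmyzq" -> "bbmyzq" -> "vvgstk" -> "VVGSTK" -> "VGSTK"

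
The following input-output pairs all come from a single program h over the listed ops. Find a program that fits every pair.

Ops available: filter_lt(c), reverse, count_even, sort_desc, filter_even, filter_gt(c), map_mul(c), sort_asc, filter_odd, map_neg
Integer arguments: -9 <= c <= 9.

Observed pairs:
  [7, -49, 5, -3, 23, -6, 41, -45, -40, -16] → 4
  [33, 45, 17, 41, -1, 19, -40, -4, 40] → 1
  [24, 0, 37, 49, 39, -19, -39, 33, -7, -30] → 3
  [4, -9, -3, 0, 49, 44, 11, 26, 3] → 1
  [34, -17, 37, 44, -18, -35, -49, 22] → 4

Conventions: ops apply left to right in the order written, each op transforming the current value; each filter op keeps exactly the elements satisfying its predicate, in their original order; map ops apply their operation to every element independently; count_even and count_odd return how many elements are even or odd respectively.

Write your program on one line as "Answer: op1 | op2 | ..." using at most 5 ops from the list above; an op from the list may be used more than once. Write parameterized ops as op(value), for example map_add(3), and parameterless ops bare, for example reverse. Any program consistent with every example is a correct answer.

filter_lt(-7) | map_mul(9) | map_mul(4) | sort_desc | count_even

Check, running the answer program on each example:
  [7, -49, 5, -3, 23, -6, 41, -45, -40, -16] -> [-49, -45, -40, -16] -> [-441, -405, -360, -144] -> [-1764, -1620, -1440, -576] -> [-576, -1440, -1620, -1764] -> 4
  [33, 45, 17, 41, -1, 19, -40, -4, 40] -> [-40] -> [-360] -> [-1440] -> [-1440] -> 1
  [24, 0, 37, 49, 39, -19, -39, 33, -7, -30] -> [-19, -39, -30] -> [-171, -351, -270] -> [-684, -1404, -1080] -> [-684, -1080, -1404] -> 3
  [4, -9, -3, 0, 49, 44, 11, 26, 3] -> [-9] -> [-81] -> [-324] -> [-324] -> 1
  [34, -17, 37, 44, -18, -35, -49, 22] -> [-17, -18, -35, -49] -> [-153, -162, -315, -441] -> [-612, -648, -1260, -1764] -> [-612, -648, -1260, -1764] -> 4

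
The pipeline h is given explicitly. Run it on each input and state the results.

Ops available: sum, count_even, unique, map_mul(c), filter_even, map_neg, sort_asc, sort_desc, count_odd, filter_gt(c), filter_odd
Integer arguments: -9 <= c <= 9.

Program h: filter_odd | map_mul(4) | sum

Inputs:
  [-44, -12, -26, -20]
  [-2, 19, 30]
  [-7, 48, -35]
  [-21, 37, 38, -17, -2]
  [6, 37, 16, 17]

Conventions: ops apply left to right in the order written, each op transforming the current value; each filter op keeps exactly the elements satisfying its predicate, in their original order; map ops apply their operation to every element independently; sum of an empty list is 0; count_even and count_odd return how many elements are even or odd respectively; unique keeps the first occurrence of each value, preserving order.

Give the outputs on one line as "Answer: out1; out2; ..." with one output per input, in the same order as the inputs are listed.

Execution, op by op:
  [-44, -12, -26, -20] -> [] -> [] -> 0
  [-2, 19, 30] -> [19] -> [76] -> 76
  [-7, 48, -35] -> [-7, -35] -> [-28, -140] -> -168
  [-21, 37, 38, -17, -2] -> [-21, 37, -17] -> [-84, 148, -68] -> -4
  [6, 37, 16, 17] -> [37, 17] -> [148, 68] -> 216

0; 76; -168; -4; 216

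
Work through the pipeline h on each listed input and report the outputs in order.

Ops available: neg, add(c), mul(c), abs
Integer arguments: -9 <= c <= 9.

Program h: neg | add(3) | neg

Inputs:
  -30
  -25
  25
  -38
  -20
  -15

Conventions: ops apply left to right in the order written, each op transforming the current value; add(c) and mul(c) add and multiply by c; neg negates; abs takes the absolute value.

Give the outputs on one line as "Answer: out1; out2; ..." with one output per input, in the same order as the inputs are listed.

Execution, op by op:
  -30 -> 30 -> 33 -> -33
  -25 -> 25 -> 28 -> -28
  25 -> -25 -> -22 -> 22
  -38 -> 38 -> 41 -> -41
  -20 -> 20 -> 23 -> -23
  -15 -> 15 -> 18 -> -18

-33; -28; 22; -41; -23; -18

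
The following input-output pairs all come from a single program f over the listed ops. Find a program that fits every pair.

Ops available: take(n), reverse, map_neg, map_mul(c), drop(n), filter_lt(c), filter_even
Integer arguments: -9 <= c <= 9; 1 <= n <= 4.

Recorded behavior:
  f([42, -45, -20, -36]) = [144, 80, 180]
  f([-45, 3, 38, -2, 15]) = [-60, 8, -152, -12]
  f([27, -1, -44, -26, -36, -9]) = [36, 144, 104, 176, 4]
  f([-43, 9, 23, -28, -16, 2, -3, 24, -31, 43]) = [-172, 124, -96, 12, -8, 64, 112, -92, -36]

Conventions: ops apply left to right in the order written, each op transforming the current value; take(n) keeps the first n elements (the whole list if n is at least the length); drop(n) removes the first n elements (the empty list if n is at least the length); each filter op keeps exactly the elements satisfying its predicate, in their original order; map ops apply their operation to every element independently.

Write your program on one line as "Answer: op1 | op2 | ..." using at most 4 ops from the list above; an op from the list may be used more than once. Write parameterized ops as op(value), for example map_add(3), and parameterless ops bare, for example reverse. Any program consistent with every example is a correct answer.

drop(1) | map_neg | map_mul(4) | reverse

Check, running the answer program on each example:
  [42, -45, -20, -36] -> [-45, -20, -36] -> [45, 20, 36] -> [180, 80, 144] -> [144, 80, 180]
  [-45, 3, 38, -2, 15] -> [3, 38, -2, 15] -> [-3, -38, 2, -15] -> [-12, -152, 8, -60] -> [-60, 8, -152, -12]
  [27, -1, -44, -26, -36, -9] -> [-1, -44, -26, -36, -9] -> [1, 44, 26, 36, 9] -> [4, 176, 104, 144, 36] -> [36, 144, 104, 176, 4]
  [-43, 9, 23, -28, -16, 2, -3, 24, -31, 43] -> [9, 23, -28, -16, 2, -3, 24, -31, 43] -> [-9, -23, 28, 16, -2, 3, -24, 31, -43] -> [-36, -92, 112, 64, -8, 12, -96, 124, -172] -> [-172, 124, -96, 12, -8, 64, 112, -92, -36]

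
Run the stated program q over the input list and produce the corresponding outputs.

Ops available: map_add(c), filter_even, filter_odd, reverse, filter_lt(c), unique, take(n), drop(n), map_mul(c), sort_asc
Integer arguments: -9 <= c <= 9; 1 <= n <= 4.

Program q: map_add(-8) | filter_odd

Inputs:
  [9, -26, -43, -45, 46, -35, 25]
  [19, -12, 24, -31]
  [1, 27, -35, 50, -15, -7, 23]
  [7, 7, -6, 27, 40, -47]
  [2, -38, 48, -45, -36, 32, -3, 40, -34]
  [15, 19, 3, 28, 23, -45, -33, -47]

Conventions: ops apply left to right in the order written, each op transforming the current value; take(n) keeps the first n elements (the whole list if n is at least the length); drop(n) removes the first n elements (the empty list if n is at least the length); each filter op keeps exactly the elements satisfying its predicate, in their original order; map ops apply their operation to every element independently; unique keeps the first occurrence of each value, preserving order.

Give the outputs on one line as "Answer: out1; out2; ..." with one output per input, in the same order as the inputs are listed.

[1, -51, -53, -43, 17]; [11, -39]; [-7, 19, -43, -23, -15, 15]; [-1, -1, 19, -55]; [-53, -11]; [7, 11, -5, 15, -53, -41, -55]

Execution, op by op:
  [9, -26, -43, -45, 46, -35, 25] -> [1, -34, -51, -53, 38, -43, 17] -> [1, -51, -53, -43, 17]
  [19, -12, 24, -31] -> [11, -20, 16, -39] -> [11, -39]
  [1, 27, -35, 50, -15, -7, 23] -> [-7, 19, -43, 42, -23, -15, 15] -> [-7, 19, -43, -23, -15, 15]
  [7, 7, -6, 27, 40, -47] -> [-1, -1, -14, 19, 32, -55] -> [-1, -1, 19, -55]
  [2, -38, 48, -45, -36, 32, -3, 40, -34] -> [-6, -46, 40, -53, -44, 24, -11, 32, -42] -> [-53, -11]
  [15, 19, 3, 28, 23, -45, -33, -47] -> [7, 11, -5, 20, 15, -53, -41, -55] -> [7, 11, -5, 15, -53, -41, -55]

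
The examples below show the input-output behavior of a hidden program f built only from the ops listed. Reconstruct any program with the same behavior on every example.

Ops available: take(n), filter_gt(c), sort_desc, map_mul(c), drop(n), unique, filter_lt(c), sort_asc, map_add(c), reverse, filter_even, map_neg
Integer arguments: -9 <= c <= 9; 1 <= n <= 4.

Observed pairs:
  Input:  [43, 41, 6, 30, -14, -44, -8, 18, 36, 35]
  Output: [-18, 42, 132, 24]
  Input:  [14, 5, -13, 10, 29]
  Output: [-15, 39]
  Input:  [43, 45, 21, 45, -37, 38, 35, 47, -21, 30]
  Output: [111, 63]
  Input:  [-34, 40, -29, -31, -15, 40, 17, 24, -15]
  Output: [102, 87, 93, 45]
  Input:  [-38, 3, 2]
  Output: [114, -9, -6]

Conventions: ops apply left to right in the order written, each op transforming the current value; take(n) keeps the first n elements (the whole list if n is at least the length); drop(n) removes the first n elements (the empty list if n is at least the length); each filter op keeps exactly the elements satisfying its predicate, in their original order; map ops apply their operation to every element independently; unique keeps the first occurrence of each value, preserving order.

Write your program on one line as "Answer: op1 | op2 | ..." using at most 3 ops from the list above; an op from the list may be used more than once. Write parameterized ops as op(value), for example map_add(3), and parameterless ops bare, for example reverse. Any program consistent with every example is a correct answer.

unique | filter_lt(9) | map_mul(-3)

Check, running the answer program on each example:
  [43, 41, 6, 30, -14, -44, -8, 18, 36, 35] -> [43, 41, 6, 30, -14, -44, -8, 18, 36, 35] -> [6, -14, -44, -8] -> [-18, 42, 132, 24]
  [14, 5, -13, 10, 29] -> [14, 5, -13, 10, 29] -> [5, -13] -> [-15, 39]
  [43, 45, 21, 45, -37, 38, 35, 47, -21, 30] -> [43, 45, 21, -37, 38, 35, 47, -21, 30] -> [-37, -21] -> [111, 63]
  [-34, 40, -29, -31, -15, 40, 17, 24, -15] -> [-34, 40, -29, -31, -15, 17, 24] -> [-34, -29, -31, -15] -> [102, 87, 93, 45]
  [-38, 3, 2] -> [-38, 3, 2] -> [-38, 3, 2] -> [114, -9, -6]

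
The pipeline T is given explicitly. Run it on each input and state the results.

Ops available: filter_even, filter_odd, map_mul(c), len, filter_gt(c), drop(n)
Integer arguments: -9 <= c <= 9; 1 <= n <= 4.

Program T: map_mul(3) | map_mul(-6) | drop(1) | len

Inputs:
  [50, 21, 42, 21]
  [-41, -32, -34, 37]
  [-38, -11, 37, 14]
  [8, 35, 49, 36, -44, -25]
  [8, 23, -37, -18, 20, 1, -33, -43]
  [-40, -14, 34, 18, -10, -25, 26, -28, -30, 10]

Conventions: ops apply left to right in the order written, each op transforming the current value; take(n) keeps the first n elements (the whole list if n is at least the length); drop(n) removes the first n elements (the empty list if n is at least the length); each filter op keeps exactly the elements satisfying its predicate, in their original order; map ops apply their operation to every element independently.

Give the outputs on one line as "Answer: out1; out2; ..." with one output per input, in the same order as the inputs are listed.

Execution, op by op:
  [50, 21, 42, 21] -> [150, 63, 126, 63] -> [-900, -378, -756, -378] -> [-378, -756, -378] -> 3
  [-41, -32, -34, 37] -> [-123, -96, -102, 111] -> [738, 576, 612, -666] -> [576, 612, -666] -> 3
  [-38, -11, 37, 14] -> [-114, -33, 111, 42] -> [684, 198, -666, -252] -> [198, -666, -252] -> 3
  [8, 35, 49, 36, -44, -25] -> [24, 105, 147, 108, -132, -75] -> [-144, -630, -882, -648, 792, 450] -> [-630, -882, -648, 792, 450] -> 5
  [8, 23, -37, -18, 20, 1, -33, -43] -> [24, 69, -111, -54, 60, 3, -99, -129] -> [-144, -414, 666, 324, -360, -18, 594, 774] -> [-414, 666, 324, -360, -18, 594, 774] -> 7
  [-40, -14, 34, 18, -10, -25, 26, -28, -30, 10] -> [-120, -42, 102, 54, -30, -75, 78, -84, -90, 30] -> [720, 252, -612, -324, 180, 450, -468, 504, 540, -180] -> [252, -612, -324, 180, 450, -468, 504, 540, -180] -> 9

3; 3; 3; 5; 7; 9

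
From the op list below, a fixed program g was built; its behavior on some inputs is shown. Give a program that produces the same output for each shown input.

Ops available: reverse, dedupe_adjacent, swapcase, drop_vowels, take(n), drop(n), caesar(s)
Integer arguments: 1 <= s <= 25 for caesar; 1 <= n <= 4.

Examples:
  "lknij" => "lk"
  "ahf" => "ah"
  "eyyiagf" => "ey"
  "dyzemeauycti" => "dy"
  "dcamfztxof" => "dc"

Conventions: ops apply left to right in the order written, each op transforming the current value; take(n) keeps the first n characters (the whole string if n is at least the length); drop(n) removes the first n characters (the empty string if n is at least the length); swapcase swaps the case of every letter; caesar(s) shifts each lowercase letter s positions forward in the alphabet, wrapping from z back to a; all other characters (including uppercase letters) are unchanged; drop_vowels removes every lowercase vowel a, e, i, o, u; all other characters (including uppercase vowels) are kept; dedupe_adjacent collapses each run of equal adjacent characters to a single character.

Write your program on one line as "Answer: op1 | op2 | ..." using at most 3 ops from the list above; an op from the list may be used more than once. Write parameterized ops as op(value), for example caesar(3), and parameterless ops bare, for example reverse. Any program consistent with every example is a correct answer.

swapcase | take(2) | swapcase

Check, running the answer program on each example:
  "lknij" -> "LKNIJ" -> "LK" -> "lk"
  "ahf" -> "AHF" -> "AH" -> "ah"
  "eyyiagf" -> "EYYIAGF" -> "EY" -> "ey"
  "dyzemeauycti" -> "DYZEMEAUYCTI" -> "DY" -> "dy"
  "dcamfztxof" -> "DCAMFZTXOF" -> "DC" -> "dc"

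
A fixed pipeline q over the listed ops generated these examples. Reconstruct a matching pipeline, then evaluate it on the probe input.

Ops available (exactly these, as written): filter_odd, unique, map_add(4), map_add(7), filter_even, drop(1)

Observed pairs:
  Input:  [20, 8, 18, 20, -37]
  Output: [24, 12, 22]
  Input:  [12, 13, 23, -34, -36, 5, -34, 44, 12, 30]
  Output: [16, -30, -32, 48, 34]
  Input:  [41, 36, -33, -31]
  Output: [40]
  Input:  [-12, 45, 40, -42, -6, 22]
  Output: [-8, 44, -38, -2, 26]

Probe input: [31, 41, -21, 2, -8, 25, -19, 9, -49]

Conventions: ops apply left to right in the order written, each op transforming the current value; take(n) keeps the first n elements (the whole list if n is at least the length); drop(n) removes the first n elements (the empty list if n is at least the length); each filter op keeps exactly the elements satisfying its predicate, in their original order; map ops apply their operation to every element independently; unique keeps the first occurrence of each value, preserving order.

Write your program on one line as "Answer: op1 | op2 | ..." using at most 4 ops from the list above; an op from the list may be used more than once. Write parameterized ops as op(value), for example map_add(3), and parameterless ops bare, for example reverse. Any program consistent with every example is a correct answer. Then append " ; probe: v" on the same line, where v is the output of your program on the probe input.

filter_even | map_add(4) | unique ; probe: [6, -4]

Check, running the answer program on each example:
  [20, 8, 18, 20, -37] -> [20, 8, 18, 20] -> [24, 12, 22, 24] -> [24, 12, 22]
  [12, 13, 23, -34, -36, 5, -34, 44, 12, 30] -> [12, -34, -36, -34, 44, 12, 30] -> [16, -30, -32, -30, 48, 16, 34] -> [16, -30, -32, 48, 34]
  [41, 36, -33, -31] -> [36] -> [40] -> [40]
  [-12, 45, 40, -42, -6, 22] -> [-12, 40, -42, -6, 22] -> [-8, 44, -38, -2, 26] -> [-8, 44, -38, -2, 26]
  probe: [31, 41, -21, 2, -8, 25, -19, 9, -49] -> [2, -8] -> [6, -4] -> [6, -4]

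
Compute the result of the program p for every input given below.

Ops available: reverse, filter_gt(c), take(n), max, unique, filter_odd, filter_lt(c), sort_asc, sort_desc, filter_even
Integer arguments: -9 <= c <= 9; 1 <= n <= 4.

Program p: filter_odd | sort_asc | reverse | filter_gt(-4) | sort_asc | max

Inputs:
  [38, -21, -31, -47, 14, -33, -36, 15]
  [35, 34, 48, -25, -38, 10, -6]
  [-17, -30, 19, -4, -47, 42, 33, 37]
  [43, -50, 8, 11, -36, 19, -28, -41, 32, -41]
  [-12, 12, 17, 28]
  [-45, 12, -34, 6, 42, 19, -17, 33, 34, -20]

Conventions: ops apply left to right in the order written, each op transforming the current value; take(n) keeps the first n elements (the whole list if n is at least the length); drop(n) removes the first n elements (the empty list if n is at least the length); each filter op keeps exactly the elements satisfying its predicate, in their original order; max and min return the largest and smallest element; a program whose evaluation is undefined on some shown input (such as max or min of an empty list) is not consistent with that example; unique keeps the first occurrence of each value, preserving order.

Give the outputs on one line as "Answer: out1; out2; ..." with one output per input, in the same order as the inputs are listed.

Execution, op by op:
  [38, -21, -31, -47, 14, -33, -36, 15] -> [-21, -31, -47, -33, 15] -> [-47, -33, -31, -21, 15] -> [15, -21, -31, -33, -47] -> [15] -> [15] -> 15
  [35, 34, 48, -25, -38, 10, -6] -> [35, -25] -> [-25, 35] -> [35, -25] -> [35] -> [35] -> 35
  [-17, -30, 19, -4, -47, 42, 33, 37] -> [-17, 19, -47, 33, 37] -> [-47, -17, 19, 33, 37] -> [37, 33, 19, -17, -47] -> [37, 33, 19] -> [19, 33, 37] -> 37
  [43, -50, 8, 11, -36, 19, -28, -41, 32, -41] -> [43, 11, 19, -41, -41] -> [-41, -41, 11, 19, 43] -> [43, 19, 11, -41, -41] -> [43, 19, 11] -> [11, 19, 43] -> 43
  [-12, 12, 17, 28] -> [17] -> [17] -> [17] -> [17] -> [17] -> 17
  [-45, 12, -34, 6, 42, 19, -17, 33, 34, -20] -> [-45, 19, -17, 33] -> [-45, -17, 19, 33] -> [33, 19, -17, -45] -> [33, 19] -> [19, 33] -> 33

15; 35; 37; 43; 17; 33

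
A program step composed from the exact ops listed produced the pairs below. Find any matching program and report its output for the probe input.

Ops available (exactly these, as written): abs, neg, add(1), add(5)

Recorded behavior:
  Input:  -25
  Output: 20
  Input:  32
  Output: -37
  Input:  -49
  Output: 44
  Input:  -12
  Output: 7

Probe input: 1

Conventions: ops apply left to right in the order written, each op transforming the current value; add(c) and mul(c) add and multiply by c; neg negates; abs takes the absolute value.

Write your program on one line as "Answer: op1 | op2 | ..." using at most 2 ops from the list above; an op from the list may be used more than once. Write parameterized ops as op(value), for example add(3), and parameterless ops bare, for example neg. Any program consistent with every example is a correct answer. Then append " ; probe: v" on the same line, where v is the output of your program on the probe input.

add(5) | neg ; probe: -6

Check, running the answer program on each example:
  -25 -> -20 -> 20
  32 -> 37 -> -37
  -49 -> -44 -> 44
  -12 -> -7 -> 7
  probe: 1 -> 6 -> -6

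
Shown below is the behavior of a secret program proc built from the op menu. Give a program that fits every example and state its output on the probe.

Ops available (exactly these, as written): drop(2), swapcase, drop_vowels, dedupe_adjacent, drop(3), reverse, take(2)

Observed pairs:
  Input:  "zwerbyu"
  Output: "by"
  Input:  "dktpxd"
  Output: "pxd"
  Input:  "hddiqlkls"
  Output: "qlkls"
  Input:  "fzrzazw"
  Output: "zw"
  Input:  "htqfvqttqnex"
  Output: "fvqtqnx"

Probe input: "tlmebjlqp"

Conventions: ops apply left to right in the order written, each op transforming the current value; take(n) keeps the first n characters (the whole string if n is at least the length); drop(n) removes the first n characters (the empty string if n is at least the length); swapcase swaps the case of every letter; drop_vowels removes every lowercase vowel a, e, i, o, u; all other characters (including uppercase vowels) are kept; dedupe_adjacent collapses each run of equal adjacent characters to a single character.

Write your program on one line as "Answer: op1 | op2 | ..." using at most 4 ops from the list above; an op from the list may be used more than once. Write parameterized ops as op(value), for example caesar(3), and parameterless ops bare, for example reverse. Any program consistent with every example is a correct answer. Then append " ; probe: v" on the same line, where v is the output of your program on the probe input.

drop_vowels | drop(3) | dedupe_adjacent ; probe: "bjlqp"

Check, running the answer program on each example:
  "zwerbyu" -> "zwrby" -> "by" -> "by"
  "dktpxd" -> "dktpxd" -> "pxd" -> "pxd"
  "hddiqlkls" -> "hddqlkls" -> "qlkls" -> "qlkls"
  "fzrzazw" -> "fzrzzw" -> "zzw" -> "zw"
  "htqfvqttqnex" -> "htqfvqttqnx" -> "fvqttqnx" -> "fvqtqnx"
  probe: "tlmebjlqp" -> "tlmbjlqp" -> "bjlqp" -> "bjlqp"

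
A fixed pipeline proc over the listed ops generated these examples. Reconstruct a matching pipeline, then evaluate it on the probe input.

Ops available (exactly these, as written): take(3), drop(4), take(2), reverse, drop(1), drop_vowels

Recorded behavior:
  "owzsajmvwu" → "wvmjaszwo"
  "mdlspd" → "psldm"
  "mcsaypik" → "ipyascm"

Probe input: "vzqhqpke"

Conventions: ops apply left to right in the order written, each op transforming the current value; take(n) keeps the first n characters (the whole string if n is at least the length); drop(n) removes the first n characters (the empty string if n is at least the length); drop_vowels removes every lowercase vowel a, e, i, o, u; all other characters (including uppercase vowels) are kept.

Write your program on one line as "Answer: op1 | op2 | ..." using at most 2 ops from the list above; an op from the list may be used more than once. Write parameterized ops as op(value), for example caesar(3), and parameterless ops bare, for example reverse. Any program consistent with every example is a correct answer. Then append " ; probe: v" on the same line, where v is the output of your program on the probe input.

reverse | drop(1) ; probe: "kpqhqzv"

Check, running the answer program on each example:
  "owzsajmvwu" -> "uwvmjaszwo" -> "wvmjaszwo"
  "mdlspd" -> "dpsldm" -> "psldm"
  "mcsaypik" -> "kipyascm" -> "ipyascm"
  probe: "vzqhqpke" -> "ekpqhqzv" -> "kpqhqzv"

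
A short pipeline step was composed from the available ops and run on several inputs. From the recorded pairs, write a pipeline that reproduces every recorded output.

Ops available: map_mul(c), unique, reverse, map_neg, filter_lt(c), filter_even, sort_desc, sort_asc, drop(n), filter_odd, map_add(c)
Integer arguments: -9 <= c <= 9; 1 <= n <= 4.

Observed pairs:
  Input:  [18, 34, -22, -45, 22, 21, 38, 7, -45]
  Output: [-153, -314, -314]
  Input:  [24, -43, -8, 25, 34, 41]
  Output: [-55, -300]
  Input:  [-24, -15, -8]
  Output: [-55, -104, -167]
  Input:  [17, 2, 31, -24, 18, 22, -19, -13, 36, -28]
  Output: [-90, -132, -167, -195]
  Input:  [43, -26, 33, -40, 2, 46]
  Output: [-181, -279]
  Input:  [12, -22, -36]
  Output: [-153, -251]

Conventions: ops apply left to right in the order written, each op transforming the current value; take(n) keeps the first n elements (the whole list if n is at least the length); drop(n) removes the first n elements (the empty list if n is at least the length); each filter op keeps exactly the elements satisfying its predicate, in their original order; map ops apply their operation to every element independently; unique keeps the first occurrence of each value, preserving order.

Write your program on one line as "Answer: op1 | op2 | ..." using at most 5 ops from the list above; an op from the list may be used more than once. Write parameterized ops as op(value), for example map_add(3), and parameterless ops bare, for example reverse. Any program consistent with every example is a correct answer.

map_neg | sort_asc | map_mul(-7) | filter_lt(5) | map_add(1)

Check, running the answer program on each example:
  [18, 34, -22, -45, 22, 21, 38, 7, -45] -> [-18, -34, 22, 45, -22, -21, -38, -7, 45] -> [-38, -34, -22, -21, -18, -7, 22, 45, 45] -> [266, 238, 154, 147, 126, 49, -154, -315, -315] -> [-154, -315, -315] -> [-153, -314, -314]
  [24, -43, -8, 25, 34, 41] -> [-24, 43, 8, -25, -34, -41] -> [-41, -34, -25, -24, 8, 43] -> [287, 238, 175, 168, -56, -301] -> [-56, -301] -> [-55, -300]
  [-24, -15, -8] -> [24, 15, 8] -> [8, 15, 24] -> [-56, -105, -168] -> [-56, -105, -168] -> [-55, -104, -167]
  [17, 2, 31, -24, 18, 22, -19, -13, 36, -28] -> [-17, -2, -31, 24, -18, -22, 19, 13, -36, 28] -> [-36, -31, -22, -18, -17, -2, 13, 19, 24, 28] -> [252, 217, 154, 126, 119, 14, -91, -133, -168, -196] -> [-91, -133, -168, -196] -> [-90, -132, -167, -195]
  [43, -26, 33, -40, 2, 46] -> [-43, 26, -33, 40, -2, -46] -> [-46, -43, -33, -2, 26, 40] -> [322, 301, 231, 14, -182, -280] -> [-182, -280] -> [-181, -279]
  [12, -22, -36] -> [-12, 22, 36] -> [-12, 22, 36] -> [84, -154, -252] -> [-154, -252] -> [-153, -251]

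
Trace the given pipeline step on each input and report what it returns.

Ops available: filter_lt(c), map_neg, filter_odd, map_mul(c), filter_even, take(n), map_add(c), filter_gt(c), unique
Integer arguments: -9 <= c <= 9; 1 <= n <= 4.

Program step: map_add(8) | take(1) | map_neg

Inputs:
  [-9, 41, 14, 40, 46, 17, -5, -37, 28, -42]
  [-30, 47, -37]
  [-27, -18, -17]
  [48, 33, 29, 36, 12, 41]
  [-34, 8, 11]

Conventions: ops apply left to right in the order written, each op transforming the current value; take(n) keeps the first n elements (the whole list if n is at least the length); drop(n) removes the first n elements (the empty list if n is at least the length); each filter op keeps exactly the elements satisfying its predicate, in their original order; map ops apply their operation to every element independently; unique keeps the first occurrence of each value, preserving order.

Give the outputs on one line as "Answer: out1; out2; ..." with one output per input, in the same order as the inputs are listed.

[1]; [22]; [19]; [-56]; [26]

Execution, op by op:
  [-9, 41, 14, 40, 46, 17, -5, -37, 28, -42] -> [-1, 49, 22, 48, 54, 25, 3, -29, 36, -34] -> [-1] -> [1]
  [-30, 47, -37] -> [-22, 55, -29] -> [-22] -> [22]
  [-27, -18, -17] -> [-19, -10, -9] -> [-19] -> [19]
  [48, 33, 29, 36, 12, 41] -> [56, 41, 37, 44, 20, 49] -> [56] -> [-56]
  [-34, 8, 11] -> [-26, 16, 19] -> [-26] -> [26]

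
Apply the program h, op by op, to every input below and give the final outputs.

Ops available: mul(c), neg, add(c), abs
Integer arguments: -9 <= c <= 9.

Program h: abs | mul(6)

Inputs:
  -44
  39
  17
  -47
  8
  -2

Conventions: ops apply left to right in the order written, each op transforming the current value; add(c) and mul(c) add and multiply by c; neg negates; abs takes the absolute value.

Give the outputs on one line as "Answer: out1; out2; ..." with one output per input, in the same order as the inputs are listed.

264; 234; 102; 282; 48; 12

Execution, op by op:
  -44 -> 44 -> 264
  39 -> 39 -> 234
  17 -> 17 -> 102
  -47 -> 47 -> 282
  8 -> 8 -> 48
  -2 -> 2 -> 12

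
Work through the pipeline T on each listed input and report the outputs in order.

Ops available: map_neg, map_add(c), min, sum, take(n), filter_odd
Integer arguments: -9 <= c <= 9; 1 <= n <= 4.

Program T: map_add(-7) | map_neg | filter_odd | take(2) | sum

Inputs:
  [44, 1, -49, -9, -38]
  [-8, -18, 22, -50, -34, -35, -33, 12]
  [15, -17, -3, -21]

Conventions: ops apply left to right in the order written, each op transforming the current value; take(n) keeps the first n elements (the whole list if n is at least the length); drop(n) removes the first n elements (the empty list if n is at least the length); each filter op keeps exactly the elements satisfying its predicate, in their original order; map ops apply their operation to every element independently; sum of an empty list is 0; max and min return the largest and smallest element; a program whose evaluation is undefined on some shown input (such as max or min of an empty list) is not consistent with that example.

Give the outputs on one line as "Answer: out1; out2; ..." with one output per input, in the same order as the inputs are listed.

Execution, op by op:
  [44, 1, -49, -9, -38] -> [37, -6, -56, -16, -45] -> [-37, 6, 56, 16, 45] -> [-37, 45] -> [-37, 45] -> 8
  [-8, -18, 22, -50, -34, -35, -33, 12] -> [-15, -25, 15, -57, -41, -42, -40, 5] -> [15, 25, -15, 57, 41, 42, 40, -5] -> [15, 25, -15, 57, 41, -5] -> [15, 25] -> 40
  [15, -17, -3, -21] -> [8, -24, -10, -28] -> [-8, 24, 10, 28] -> [] -> [] -> 0

8; 40; 0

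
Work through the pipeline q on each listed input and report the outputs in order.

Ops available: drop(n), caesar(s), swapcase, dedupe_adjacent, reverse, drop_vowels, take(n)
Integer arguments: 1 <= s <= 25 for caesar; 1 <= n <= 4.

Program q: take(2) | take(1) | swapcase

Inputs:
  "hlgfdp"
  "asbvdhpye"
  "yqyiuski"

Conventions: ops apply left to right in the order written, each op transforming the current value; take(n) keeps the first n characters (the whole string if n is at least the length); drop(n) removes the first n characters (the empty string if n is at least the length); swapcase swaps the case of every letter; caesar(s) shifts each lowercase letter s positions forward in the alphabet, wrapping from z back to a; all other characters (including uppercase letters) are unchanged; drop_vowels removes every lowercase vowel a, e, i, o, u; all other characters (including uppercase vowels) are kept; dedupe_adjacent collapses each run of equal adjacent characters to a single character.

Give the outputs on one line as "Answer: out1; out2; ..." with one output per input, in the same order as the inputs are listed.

Execution, op by op:
  "hlgfdp" -> "hl" -> "h" -> "H"
  "asbvdhpye" -> "as" -> "a" -> "A"
  "yqyiuski" -> "yq" -> "y" -> "Y"

"H"; "A"; "Y"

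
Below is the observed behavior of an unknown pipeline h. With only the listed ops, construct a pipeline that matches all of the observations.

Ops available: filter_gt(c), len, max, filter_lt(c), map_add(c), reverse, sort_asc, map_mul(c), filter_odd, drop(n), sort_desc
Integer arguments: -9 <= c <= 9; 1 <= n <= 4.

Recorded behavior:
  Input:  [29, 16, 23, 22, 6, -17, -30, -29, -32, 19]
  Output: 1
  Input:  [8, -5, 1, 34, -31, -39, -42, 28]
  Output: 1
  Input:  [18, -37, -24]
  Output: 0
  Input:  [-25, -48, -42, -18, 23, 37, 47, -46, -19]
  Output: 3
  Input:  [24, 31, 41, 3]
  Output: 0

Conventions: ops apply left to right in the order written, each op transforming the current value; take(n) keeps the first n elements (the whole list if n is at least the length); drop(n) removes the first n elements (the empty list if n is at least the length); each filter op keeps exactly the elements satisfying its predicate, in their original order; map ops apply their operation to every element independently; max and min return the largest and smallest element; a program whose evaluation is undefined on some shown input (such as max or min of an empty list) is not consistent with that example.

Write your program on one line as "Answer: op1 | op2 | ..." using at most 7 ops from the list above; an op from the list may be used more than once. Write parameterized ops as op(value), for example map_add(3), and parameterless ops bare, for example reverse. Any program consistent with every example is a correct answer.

filter_lt(0) | reverse | map_mul(5) | map_mul(-4) | drop(3) | len

Check, running the answer program on each example:
  [29, 16, 23, 22, 6, -17, -30, -29, -32, 19] -> [-17, -30, -29, -32] -> [-32, -29, -30, -17] -> [-160, -145, -150, -85] -> [640, 580, 600, 340] -> [340] -> 1
  [8, -5, 1, 34, -31, -39, -42, 28] -> [-5, -31, -39, -42] -> [-42, -39, -31, -5] -> [-210, -195, -155, -25] -> [840, 780, 620, 100] -> [100] -> 1
  [18, -37, -24] -> [-37, -24] -> [-24, -37] -> [-120, -185] -> [480, 740] -> [] -> 0
  [-25, -48, -42, -18, 23, 37, 47, -46, -19] -> [-25, -48, -42, -18, -46, -19] -> [-19, -46, -18, -42, -48, -25] -> [-95, -230, -90, -210, -240, -125] -> [380, 920, 360, 840, 960, 500] -> [840, 960, 500] -> 3
  [24, 31, 41, 3] -> [] -> [] -> [] -> [] -> [] -> 0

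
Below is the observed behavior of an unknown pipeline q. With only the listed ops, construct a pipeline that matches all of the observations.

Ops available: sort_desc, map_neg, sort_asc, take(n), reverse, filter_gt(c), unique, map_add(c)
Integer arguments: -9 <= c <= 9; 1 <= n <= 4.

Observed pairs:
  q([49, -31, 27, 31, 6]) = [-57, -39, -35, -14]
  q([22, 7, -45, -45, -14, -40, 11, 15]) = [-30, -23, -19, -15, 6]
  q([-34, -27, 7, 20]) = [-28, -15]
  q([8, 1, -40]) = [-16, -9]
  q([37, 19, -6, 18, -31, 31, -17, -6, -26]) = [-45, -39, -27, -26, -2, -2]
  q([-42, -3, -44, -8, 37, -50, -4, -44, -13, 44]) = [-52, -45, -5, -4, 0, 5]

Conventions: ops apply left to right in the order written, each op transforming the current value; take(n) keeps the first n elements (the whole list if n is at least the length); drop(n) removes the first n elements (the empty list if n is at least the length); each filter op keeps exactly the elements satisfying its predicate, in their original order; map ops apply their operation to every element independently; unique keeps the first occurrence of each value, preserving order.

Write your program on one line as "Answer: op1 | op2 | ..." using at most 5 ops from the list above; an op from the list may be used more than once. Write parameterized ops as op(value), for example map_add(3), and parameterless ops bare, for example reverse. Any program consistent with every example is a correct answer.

map_add(8) | reverse | filter_gt(-8) | sort_desc | map_neg

Check, running the answer program on each example:
  [49, -31, 27, 31, 6] -> [57, -23, 35, 39, 14] -> [14, 39, 35, -23, 57] -> [14, 39, 35, 57] -> [57, 39, 35, 14] -> [-57, -39, -35, -14]
  [22, 7, -45, -45, -14, -40, 11, 15] -> [30, 15, -37, -37, -6, -32, 19, 23] -> [23, 19, -32, -6, -37, -37, 15, 30] -> [23, 19, -6, 15, 30] -> [30, 23, 19, 15, -6] -> [-30, -23, -19, -15, 6]
  [-34, -27, 7, 20] -> [-26, -19, 15, 28] -> [28, 15, -19, -26] -> [28, 15] -> [28, 15] -> [-28, -15]
  [8, 1, -40] -> [16, 9, -32] -> [-32, 9, 16] -> [9, 16] -> [16, 9] -> [-16, -9]
  [37, 19, -6, 18, -31, 31, -17, -6, -26] -> [45, 27, 2, 26, -23, 39, -9, 2, -18] -> [-18, 2, -9, 39, -23, 26, 2, 27, 45] -> [2, 39, 26, 2, 27, 45] -> [45, 39, 27, 26, 2, 2] -> [-45, -39, -27, -26, -2, -2]
  [-42, -3, -44, -8, 37, -50, -4, -44, -13, 44] -> [-34, 5, -36, 0, 45, -42, 4, -36, -5, 52] -> [52, -5, -36, 4, -42, 45, 0, -36, 5, -34] -> [52, -5, 4, 45, 0, 5] -> [52, 45, 5, 4, 0, -5] -> [-52, -45, -5, -4, 0, 5]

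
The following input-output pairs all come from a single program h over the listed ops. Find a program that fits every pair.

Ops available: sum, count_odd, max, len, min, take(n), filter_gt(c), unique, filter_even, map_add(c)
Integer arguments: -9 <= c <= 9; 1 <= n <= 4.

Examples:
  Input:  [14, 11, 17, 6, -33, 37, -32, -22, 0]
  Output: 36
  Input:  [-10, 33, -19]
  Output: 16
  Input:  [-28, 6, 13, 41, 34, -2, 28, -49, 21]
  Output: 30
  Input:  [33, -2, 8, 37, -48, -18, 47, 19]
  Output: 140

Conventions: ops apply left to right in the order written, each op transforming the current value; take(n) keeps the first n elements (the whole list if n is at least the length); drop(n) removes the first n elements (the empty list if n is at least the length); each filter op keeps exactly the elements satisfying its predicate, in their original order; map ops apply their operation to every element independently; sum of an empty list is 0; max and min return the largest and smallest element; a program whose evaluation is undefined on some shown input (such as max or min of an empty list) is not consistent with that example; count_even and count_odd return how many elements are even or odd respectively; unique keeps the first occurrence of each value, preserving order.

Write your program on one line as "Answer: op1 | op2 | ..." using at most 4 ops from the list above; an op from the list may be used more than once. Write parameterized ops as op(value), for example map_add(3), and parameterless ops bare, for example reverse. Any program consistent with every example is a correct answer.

map_add(1) | filter_even | sum

Check, running the answer program on each example:
  [14, 11, 17, 6, -33, 37, -32, -22, 0] -> [15, 12, 18, 7, -32, 38, -31, -21, 1] -> [12, 18, -32, 38] -> 36
  [-10, 33, -19] -> [-9, 34, -18] -> [34, -18] -> 16
  [-28, 6, 13, 41, 34, -2, 28, -49, 21] -> [-27, 7, 14, 42, 35, -1, 29, -48, 22] -> [14, 42, -48, 22] -> 30
  [33, -2, 8, 37, -48, -18, 47, 19] -> [34, -1, 9, 38, -47, -17, 48, 20] -> [34, 38, 48, 20] -> 140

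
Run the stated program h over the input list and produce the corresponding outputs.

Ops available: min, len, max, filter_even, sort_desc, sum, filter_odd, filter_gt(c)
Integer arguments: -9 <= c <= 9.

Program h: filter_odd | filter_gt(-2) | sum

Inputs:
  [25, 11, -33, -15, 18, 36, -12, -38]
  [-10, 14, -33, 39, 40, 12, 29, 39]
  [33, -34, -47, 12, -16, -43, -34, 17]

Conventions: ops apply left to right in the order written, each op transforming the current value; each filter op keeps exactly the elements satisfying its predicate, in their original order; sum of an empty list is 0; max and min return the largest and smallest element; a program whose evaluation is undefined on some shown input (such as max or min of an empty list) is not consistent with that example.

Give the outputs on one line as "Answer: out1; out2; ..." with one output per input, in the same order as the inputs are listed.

Execution, op by op:
  [25, 11, -33, -15, 18, 36, -12, -38] -> [25, 11, -33, -15] -> [25, 11] -> 36
  [-10, 14, -33, 39, 40, 12, 29, 39] -> [-33, 39, 29, 39] -> [39, 29, 39] -> 107
  [33, -34, -47, 12, -16, -43, -34, 17] -> [33, -47, -43, 17] -> [33, 17] -> 50

36; 107; 50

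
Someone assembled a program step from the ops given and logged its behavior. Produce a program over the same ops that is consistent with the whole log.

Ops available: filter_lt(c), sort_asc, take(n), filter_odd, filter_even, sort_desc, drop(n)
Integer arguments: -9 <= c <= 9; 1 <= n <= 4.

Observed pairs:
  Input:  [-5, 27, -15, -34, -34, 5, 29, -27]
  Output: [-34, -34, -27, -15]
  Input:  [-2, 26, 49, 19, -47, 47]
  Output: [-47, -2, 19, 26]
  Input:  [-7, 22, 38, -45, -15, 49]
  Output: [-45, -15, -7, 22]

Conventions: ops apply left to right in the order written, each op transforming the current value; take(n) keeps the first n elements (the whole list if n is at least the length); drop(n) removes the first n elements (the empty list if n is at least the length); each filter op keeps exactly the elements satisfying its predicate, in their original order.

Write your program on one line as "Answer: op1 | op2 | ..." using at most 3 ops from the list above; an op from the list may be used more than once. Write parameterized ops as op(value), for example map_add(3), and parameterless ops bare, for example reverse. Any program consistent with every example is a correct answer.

sort_desc | sort_asc | take(4)

Check, running the answer program on each example:
  [-5, 27, -15, -34, -34, 5, 29, -27] -> [29, 27, 5, -5, -15, -27, -34, -34] -> [-34, -34, -27, -15, -5, 5, 27, 29] -> [-34, -34, -27, -15]
  [-2, 26, 49, 19, -47, 47] -> [49, 47, 26, 19, -2, -47] -> [-47, -2, 19, 26, 47, 49] -> [-47, -2, 19, 26]
  [-7, 22, 38, -45, -15, 49] -> [49, 38, 22, -7, -15, -45] -> [-45, -15, -7, 22, 38, 49] -> [-45, -15, -7, 22]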